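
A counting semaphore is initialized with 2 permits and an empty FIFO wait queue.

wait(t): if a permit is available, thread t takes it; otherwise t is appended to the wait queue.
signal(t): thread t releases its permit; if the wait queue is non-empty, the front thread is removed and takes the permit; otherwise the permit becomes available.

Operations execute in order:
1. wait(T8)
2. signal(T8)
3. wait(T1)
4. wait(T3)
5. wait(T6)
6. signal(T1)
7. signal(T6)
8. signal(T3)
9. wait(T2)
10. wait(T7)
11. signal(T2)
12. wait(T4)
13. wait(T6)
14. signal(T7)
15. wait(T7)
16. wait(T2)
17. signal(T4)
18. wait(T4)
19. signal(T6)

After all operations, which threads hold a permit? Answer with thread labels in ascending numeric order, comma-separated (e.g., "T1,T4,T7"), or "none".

Step 1: wait(T8) -> count=1 queue=[] holders={T8}
Step 2: signal(T8) -> count=2 queue=[] holders={none}
Step 3: wait(T1) -> count=1 queue=[] holders={T1}
Step 4: wait(T3) -> count=0 queue=[] holders={T1,T3}
Step 5: wait(T6) -> count=0 queue=[T6] holders={T1,T3}
Step 6: signal(T1) -> count=0 queue=[] holders={T3,T6}
Step 7: signal(T6) -> count=1 queue=[] holders={T3}
Step 8: signal(T3) -> count=2 queue=[] holders={none}
Step 9: wait(T2) -> count=1 queue=[] holders={T2}
Step 10: wait(T7) -> count=0 queue=[] holders={T2,T7}
Step 11: signal(T2) -> count=1 queue=[] holders={T7}
Step 12: wait(T4) -> count=0 queue=[] holders={T4,T7}
Step 13: wait(T6) -> count=0 queue=[T6] holders={T4,T7}
Step 14: signal(T7) -> count=0 queue=[] holders={T4,T6}
Step 15: wait(T7) -> count=0 queue=[T7] holders={T4,T6}
Step 16: wait(T2) -> count=0 queue=[T7,T2] holders={T4,T6}
Step 17: signal(T4) -> count=0 queue=[T2] holders={T6,T7}
Step 18: wait(T4) -> count=0 queue=[T2,T4] holders={T6,T7}
Step 19: signal(T6) -> count=0 queue=[T4] holders={T2,T7}
Final holders: T2,T7

Answer: T2,T7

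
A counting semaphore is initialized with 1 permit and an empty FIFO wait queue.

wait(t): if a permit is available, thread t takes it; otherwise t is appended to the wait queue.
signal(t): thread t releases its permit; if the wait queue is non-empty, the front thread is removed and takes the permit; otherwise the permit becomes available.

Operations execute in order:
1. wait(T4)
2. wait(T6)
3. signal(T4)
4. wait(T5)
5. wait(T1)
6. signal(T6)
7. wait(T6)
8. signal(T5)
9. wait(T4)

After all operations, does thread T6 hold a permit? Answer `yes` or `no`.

Step 1: wait(T4) -> count=0 queue=[] holders={T4}
Step 2: wait(T6) -> count=0 queue=[T6] holders={T4}
Step 3: signal(T4) -> count=0 queue=[] holders={T6}
Step 4: wait(T5) -> count=0 queue=[T5] holders={T6}
Step 5: wait(T1) -> count=0 queue=[T5,T1] holders={T6}
Step 6: signal(T6) -> count=0 queue=[T1] holders={T5}
Step 7: wait(T6) -> count=0 queue=[T1,T6] holders={T5}
Step 8: signal(T5) -> count=0 queue=[T6] holders={T1}
Step 9: wait(T4) -> count=0 queue=[T6,T4] holders={T1}
Final holders: {T1} -> T6 not in holders

Answer: no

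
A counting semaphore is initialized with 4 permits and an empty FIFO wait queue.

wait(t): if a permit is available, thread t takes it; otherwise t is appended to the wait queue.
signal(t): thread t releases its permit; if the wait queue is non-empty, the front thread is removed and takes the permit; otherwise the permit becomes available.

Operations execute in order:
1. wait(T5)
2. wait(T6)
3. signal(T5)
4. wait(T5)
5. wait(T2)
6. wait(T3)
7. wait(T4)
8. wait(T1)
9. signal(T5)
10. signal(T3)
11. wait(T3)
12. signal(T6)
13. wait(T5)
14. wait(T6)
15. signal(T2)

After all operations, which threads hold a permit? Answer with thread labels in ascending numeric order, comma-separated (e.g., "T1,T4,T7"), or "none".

Step 1: wait(T5) -> count=3 queue=[] holders={T5}
Step 2: wait(T6) -> count=2 queue=[] holders={T5,T6}
Step 3: signal(T5) -> count=3 queue=[] holders={T6}
Step 4: wait(T5) -> count=2 queue=[] holders={T5,T6}
Step 5: wait(T2) -> count=1 queue=[] holders={T2,T5,T6}
Step 6: wait(T3) -> count=0 queue=[] holders={T2,T3,T5,T6}
Step 7: wait(T4) -> count=0 queue=[T4] holders={T2,T3,T5,T6}
Step 8: wait(T1) -> count=0 queue=[T4,T1] holders={T2,T3,T5,T6}
Step 9: signal(T5) -> count=0 queue=[T1] holders={T2,T3,T4,T6}
Step 10: signal(T3) -> count=0 queue=[] holders={T1,T2,T4,T6}
Step 11: wait(T3) -> count=0 queue=[T3] holders={T1,T2,T4,T6}
Step 12: signal(T6) -> count=0 queue=[] holders={T1,T2,T3,T4}
Step 13: wait(T5) -> count=0 queue=[T5] holders={T1,T2,T3,T4}
Step 14: wait(T6) -> count=0 queue=[T5,T6] holders={T1,T2,T3,T4}
Step 15: signal(T2) -> count=0 queue=[T6] holders={T1,T3,T4,T5}
Final holders: T1,T3,T4,T5

Answer: T1,T3,T4,T5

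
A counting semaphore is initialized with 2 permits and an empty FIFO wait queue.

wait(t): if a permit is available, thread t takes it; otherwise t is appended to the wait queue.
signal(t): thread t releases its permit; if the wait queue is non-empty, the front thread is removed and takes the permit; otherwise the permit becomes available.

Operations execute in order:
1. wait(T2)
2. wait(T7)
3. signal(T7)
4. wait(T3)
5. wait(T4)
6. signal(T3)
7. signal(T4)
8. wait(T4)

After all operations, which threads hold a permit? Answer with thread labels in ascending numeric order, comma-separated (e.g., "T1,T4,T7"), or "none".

Answer: T2,T4

Derivation:
Step 1: wait(T2) -> count=1 queue=[] holders={T2}
Step 2: wait(T7) -> count=0 queue=[] holders={T2,T7}
Step 3: signal(T7) -> count=1 queue=[] holders={T2}
Step 4: wait(T3) -> count=0 queue=[] holders={T2,T3}
Step 5: wait(T4) -> count=0 queue=[T4] holders={T2,T3}
Step 6: signal(T3) -> count=0 queue=[] holders={T2,T4}
Step 7: signal(T4) -> count=1 queue=[] holders={T2}
Step 8: wait(T4) -> count=0 queue=[] holders={T2,T4}
Final holders: T2,T4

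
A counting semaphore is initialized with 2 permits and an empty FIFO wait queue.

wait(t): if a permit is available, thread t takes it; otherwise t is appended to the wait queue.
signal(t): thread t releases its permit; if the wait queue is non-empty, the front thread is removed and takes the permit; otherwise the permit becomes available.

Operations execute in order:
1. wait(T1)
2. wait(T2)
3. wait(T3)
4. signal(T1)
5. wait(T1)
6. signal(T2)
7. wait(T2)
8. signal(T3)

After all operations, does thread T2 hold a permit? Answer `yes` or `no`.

Step 1: wait(T1) -> count=1 queue=[] holders={T1}
Step 2: wait(T2) -> count=0 queue=[] holders={T1,T2}
Step 3: wait(T3) -> count=0 queue=[T3] holders={T1,T2}
Step 4: signal(T1) -> count=0 queue=[] holders={T2,T3}
Step 5: wait(T1) -> count=0 queue=[T1] holders={T2,T3}
Step 6: signal(T2) -> count=0 queue=[] holders={T1,T3}
Step 7: wait(T2) -> count=0 queue=[T2] holders={T1,T3}
Step 8: signal(T3) -> count=0 queue=[] holders={T1,T2}
Final holders: {T1,T2} -> T2 in holders

Answer: yes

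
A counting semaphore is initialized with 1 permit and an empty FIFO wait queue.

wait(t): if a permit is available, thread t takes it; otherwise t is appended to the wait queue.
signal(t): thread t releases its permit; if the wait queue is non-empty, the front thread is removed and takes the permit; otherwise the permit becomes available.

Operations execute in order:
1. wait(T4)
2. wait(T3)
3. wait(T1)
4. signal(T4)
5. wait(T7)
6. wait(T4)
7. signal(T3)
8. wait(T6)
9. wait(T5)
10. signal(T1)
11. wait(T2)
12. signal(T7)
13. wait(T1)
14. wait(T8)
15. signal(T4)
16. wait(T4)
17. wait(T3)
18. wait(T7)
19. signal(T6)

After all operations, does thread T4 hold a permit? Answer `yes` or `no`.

Step 1: wait(T4) -> count=0 queue=[] holders={T4}
Step 2: wait(T3) -> count=0 queue=[T3] holders={T4}
Step 3: wait(T1) -> count=0 queue=[T3,T1] holders={T4}
Step 4: signal(T4) -> count=0 queue=[T1] holders={T3}
Step 5: wait(T7) -> count=0 queue=[T1,T7] holders={T3}
Step 6: wait(T4) -> count=0 queue=[T1,T7,T4] holders={T3}
Step 7: signal(T3) -> count=0 queue=[T7,T4] holders={T1}
Step 8: wait(T6) -> count=0 queue=[T7,T4,T6] holders={T1}
Step 9: wait(T5) -> count=0 queue=[T7,T4,T6,T5] holders={T1}
Step 10: signal(T1) -> count=0 queue=[T4,T6,T5] holders={T7}
Step 11: wait(T2) -> count=0 queue=[T4,T6,T5,T2] holders={T7}
Step 12: signal(T7) -> count=0 queue=[T6,T5,T2] holders={T4}
Step 13: wait(T1) -> count=0 queue=[T6,T5,T2,T1] holders={T4}
Step 14: wait(T8) -> count=0 queue=[T6,T5,T2,T1,T8] holders={T4}
Step 15: signal(T4) -> count=0 queue=[T5,T2,T1,T8] holders={T6}
Step 16: wait(T4) -> count=0 queue=[T5,T2,T1,T8,T4] holders={T6}
Step 17: wait(T3) -> count=0 queue=[T5,T2,T1,T8,T4,T3] holders={T6}
Step 18: wait(T7) -> count=0 queue=[T5,T2,T1,T8,T4,T3,T7] holders={T6}
Step 19: signal(T6) -> count=0 queue=[T2,T1,T8,T4,T3,T7] holders={T5}
Final holders: {T5} -> T4 not in holders

Answer: no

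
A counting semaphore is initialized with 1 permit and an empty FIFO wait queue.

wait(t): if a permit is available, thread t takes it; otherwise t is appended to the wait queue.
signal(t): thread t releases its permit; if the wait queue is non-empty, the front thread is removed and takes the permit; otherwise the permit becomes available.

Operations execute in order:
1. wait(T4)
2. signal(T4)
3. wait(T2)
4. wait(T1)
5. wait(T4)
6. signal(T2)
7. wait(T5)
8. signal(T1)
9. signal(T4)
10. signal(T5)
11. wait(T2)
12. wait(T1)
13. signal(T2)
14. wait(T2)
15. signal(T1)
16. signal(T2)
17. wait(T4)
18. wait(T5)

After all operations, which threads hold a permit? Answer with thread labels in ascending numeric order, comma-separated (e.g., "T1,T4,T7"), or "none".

Step 1: wait(T4) -> count=0 queue=[] holders={T4}
Step 2: signal(T4) -> count=1 queue=[] holders={none}
Step 3: wait(T2) -> count=0 queue=[] holders={T2}
Step 4: wait(T1) -> count=0 queue=[T1] holders={T2}
Step 5: wait(T4) -> count=0 queue=[T1,T4] holders={T2}
Step 6: signal(T2) -> count=0 queue=[T4] holders={T1}
Step 7: wait(T5) -> count=0 queue=[T4,T5] holders={T1}
Step 8: signal(T1) -> count=0 queue=[T5] holders={T4}
Step 9: signal(T4) -> count=0 queue=[] holders={T5}
Step 10: signal(T5) -> count=1 queue=[] holders={none}
Step 11: wait(T2) -> count=0 queue=[] holders={T2}
Step 12: wait(T1) -> count=0 queue=[T1] holders={T2}
Step 13: signal(T2) -> count=0 queue=[] holders={T1}
Step 14: wait(T2) -> count=0 queue=[T2] holders={T1}
Step 15: signal(T1) -> count=0 queue=[] holders={T2}
Step 16: signal(T2) -> count=1 queue=[] holders={none}
Step 17: wait(T4) -> count=0 queue=[] holders={T4}
Step 18: wait(T5) -> count=0 queue=[T5] holders={T4}
Final holders: T4

Answer: T4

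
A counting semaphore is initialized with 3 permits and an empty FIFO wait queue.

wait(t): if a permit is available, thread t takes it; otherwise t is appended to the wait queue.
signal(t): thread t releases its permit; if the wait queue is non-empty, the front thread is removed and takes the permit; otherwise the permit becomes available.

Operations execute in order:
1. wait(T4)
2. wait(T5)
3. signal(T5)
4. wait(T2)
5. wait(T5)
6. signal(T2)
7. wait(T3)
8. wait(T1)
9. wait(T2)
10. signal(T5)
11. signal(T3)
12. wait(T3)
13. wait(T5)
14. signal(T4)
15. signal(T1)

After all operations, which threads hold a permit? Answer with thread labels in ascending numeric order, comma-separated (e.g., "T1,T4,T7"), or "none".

Answer: T2,T3,T5

Derivation:
Step 1: wait(T4) -> count=2 queue=[] holders={T4}
Step 2: wait(T5) -> count=1 queue=[] holders={T4,T5}
Step 3: signal(T5) -> count=2 queue=[] holders={T4}
Step 4: wait(T2) -> count=1 queue=[] holders={T2,T4}
Step 5: wait(T5) -> count=0 queue=[] holders={T2,T4,T5}
Step 6: signal(T2) -> count=1 queue=[] holders={T4,T5}
Step 7: wait(T3) -> count=0 queue=[] holders={T3,T4,T5}
Step 8: wait(T1) -> count=0 queue=[T1] holders={T3,T4,T5}
Step 9: wait(T2) -> count=0 queue=[T1,T2] holders={T3,T4,T5}
Step 10: signal(T5) -> count=0 queue=[T2] holders={T1,T3,T4}
Step 11: signal(T3) -> count=0 queue=[] holders={T1,T2,T4}
Step 12: wait(T3) -> count=0 queue=[T3] holders={T1,T2,T4}
Step 13: wait(T5) -> count=0 queue=[T3,T5] holders={T1,T2,T4}
Step 14: signal(T4) -> count=0 queue=[T5] holders={T1,T2,T3}
Step 15: signal(T1) -> count=0 queue=[] holders={T2,T3,T5}
Final holders: T2,T3,T5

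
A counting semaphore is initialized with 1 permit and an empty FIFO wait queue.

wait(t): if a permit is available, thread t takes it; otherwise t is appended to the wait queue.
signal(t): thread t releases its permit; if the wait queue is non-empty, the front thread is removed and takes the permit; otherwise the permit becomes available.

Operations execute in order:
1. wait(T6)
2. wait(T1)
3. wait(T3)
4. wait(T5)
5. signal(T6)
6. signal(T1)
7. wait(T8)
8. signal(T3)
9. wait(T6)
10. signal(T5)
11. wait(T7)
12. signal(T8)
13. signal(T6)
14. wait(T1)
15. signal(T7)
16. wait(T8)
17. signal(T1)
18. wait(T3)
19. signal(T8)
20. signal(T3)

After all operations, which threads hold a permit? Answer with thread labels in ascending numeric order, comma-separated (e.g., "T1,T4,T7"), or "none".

Step 1: wait(T6) -> count=0 queue=[] holders={T6}
Step 2: wait(T1) -> count=0 queue=[T1] holders={T6}
Step 3: wait(T3) -> count=0 queue=[T1,T3] holders={T6}
Step 4: wait(T5) -> count=0 queue=[T1,T3,T5] holders={T6}
Step 5: signal(T6) -> count=0 queue=[T3,T5] holders={T1}
Step 6: signal(T1) -> count=0 queue=[T5] holders={T3}
Step 7: wait(T8) -> count=0 queue=[T5,T8] holders={T3}
Step 8: signal(T3) -> count=0 queue=[T8] holders={T5}
Step 9: wait(T6) -> count=0 queue=[T8,T6] holders={T5}
Step 10: signal(T5) -> count=0 queue=[T6] holders={T8}
Step 11: wait(T7) -> count=0 queue=[T6,T7] holders={T8}
Step 12: signal(T8) -> count=0 queue=[T7] holders={T6}
Step 13: signal(T6) -> count=0 queue=[] holders={T7}
Step 14: wait(T1) -> count=0 queue=[T1] holders={T7}
Step 15: signal(T7) -> count=0 queue=[] holders={T1}
Step 16: wait(T8) -> count=0 queue=[T8] holders={T1}
Step 17: signal(T1) -> count=0 queue=[] holders={T8}
Step 18: wait(T3) -> count=0 queue=[T3] holders={T8}
Step 19: signal(T8) -> count=0 queue=[] holders={T3}
Step 20: signal(T3) -> count=1 queue=[] holders={none}
Final holders: none

Answer: none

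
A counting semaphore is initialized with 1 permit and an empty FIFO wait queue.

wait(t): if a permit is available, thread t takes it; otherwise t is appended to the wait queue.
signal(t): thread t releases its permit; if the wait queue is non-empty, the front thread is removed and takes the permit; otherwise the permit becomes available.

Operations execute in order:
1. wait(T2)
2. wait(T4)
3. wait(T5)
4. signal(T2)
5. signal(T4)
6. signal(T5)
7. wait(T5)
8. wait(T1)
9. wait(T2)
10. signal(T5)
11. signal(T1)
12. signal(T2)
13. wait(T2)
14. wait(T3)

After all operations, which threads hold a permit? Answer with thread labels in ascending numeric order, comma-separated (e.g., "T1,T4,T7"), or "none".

Step 1: wait(T2) -> count=0 queue=[] holders={T2}
Step 2: wait(T4) -> count=0 queue=[T4] holders={T2}
Step 3: wait(T5) -> count=0 queue=[T4,T5] holders={T2}
Step 4: signal(T2) -> count=0 queue=[T5] holders={T4}
Step 5: signal(T4) -> count=0 queue=[] holders={T5}
Step 6: signal(T5) -> count=1 queue=[] holders={none}
Step 7: wait(T5) -> count=0 queue=[] holders={T5}
Step 8: wait(T1) -> count=0 queue=[T1] holders={T5}
Step 9: wait(T2) -> count=0 queue=[T1,T2] holders={T5}
Step 10: signal(T5) -> count=0 queue=[T2] holders={T1}
Step 11: signal(T1) -> count=0 queue=[] holders={T2}
Step 12: signal(T2) -> count=1 queue=[] holders={none}
Step 13: wait(T2) -> count=0 queue=[] holders={T2}
Step 14: wait(T3) -> count=0 queue=[T3] holders={T2}
Final holders: T2

Answer: T2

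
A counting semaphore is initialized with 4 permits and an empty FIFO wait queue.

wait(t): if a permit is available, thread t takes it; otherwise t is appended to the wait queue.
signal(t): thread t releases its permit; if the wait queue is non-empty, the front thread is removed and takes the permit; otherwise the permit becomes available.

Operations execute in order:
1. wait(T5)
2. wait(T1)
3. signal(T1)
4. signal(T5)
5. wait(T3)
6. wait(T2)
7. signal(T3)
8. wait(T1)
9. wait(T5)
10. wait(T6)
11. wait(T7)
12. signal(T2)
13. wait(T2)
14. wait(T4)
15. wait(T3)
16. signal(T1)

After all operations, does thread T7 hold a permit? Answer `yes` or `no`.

Step 1: wait(T5) -> count=3 queue=[] holders={T5}
Step 2: wait(T1) -> count=2 queue=[] holders={T1,T5}
Step 3: signal(T1) -> count=3 queue=[] holders={T5}
Step 4: signal(T5) -> count=4 queue=[] holders={none}
Step 5: wait(T3) -> count=3 queue=[] holders={T3}
Step 6: wait(T2) -> count=2 queue=[] holders={T2,T3}
Step 7: signal(T3) -> count=3 queue=[] holders={T2}
Step 8: wait(T1) -> count=2 queue=[] holders={T1,T2}
Step 9: wait(T5) -> count=1 queue=[] holders={T1,T2,T5}
Step 10: wait(T6) -> count=0 queue=[] holders={T1,T2,T5,T6}
Step 11: wait(T7) -> count=0 queue=[T7] holders={T1,T2,T5,T6}
Step 12: signal(T2) -> count=0 queue=[] holders={T1,T5,T6,T7}
Step 13: wait(T2) -> count=0 queue=[T2] holders={T1,T5,T6,T7}
Step 14: wait(T4) -> count=0 queue=[T2,T4] holders={T1,T5,T6,T7}
Step 15: wait(T3) -> count=0 queue=[T2,T4,T3] holders={T1,T5,T6,T7}
Step 16: signal(T1) -> count=0 queue=[T4,T3] holders={T2,T5,T6,T7}
Final holders: {T2,T5,T6,T7} -> T7 in holders

Answer: yes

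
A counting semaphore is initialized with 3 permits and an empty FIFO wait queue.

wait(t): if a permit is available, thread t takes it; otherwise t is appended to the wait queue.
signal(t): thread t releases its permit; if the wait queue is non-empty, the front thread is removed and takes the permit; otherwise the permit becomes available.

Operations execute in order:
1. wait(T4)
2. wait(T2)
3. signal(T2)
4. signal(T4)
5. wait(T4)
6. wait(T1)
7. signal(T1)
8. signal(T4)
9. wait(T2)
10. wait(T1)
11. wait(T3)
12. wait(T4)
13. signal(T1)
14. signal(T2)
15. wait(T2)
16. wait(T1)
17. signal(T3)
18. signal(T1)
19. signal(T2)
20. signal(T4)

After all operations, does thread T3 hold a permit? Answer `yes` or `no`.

Answer: no

Derivation:
Step 1: wait(T4) -> count=2 queue=[] holders={T4}
Step 2: wait(T2) -> count=1 queue=[] holders={T2,T4}
Step 3: signal(T2) -> count=2 queue=[] holders={T4}
Step 4: signal(T4) -> count=3 queue=[] holders={none}
Step 5: wait(T4) -> count=2 queue=[] holders={T4}
Step 6: wait(T1) -> count=1 queue=[] holders={T1,T4}
Step 7: signal(T1) -> count=2 queue=[] holders={T4}
Step 8: signal(T4) -> count=3 queue=[] holders={none}
Step 9: wait(T2) -> count=2 queue=[] holders={T2}
Step 10: wait(T1) -> count=1 queue=[] holders={T1,T2}
Step 11: wait(T3) -> count=0 queue=[] holders={T1,T2,T3}
Step 12: wait(T4) -> count=0 queue=[T4] holders={T1,T2,T3}
Step 13: signal(T1) -> count=0 queue=[] holders={T2,T3,T4}
Step 14: signal(T2) -> count=1 queue=[] holders={T3,T4}
Step 15: wait(T2) -> count=0 queue=[] holders={T2,T3,T4}
Step 16: wait(T1) -> count=0 queue=[T1] holders={T2,T3,T4}
Step 17: signal(T3) -> count=0 queue=[] holders={T1,T2,T4}
Step 18: signal(T1) -> count=1 queue=[] holders={T2,T4}
Step 19: signal(T2) -> count=2 queue=[] holders={T4}
Step 20: signal(T4) -> count=3 queue=[] holders={none}
Final holders: {none} -> T3 not in holders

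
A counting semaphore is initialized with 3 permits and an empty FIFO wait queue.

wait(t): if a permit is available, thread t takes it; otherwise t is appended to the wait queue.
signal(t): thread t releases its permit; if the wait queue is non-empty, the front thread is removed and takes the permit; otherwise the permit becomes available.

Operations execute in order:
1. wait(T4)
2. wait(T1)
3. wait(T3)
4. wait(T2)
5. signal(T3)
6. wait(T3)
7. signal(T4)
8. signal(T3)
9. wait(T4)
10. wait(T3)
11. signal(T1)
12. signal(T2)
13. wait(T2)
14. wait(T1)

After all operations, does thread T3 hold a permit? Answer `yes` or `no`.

Answer: yes

Derivation:
Step 1: wait(T4) -> count=2 queue=[] holders={T4}
Step 2: wait(T1) -> count=1 queue=[] holders={T1,T4}
Step 3: wait(T3) -> count=0 queue=[] holders={T1,T3,T4}
Step 4: wait(T2) -> count=0 queue=[T2] holders={T1,T3,T4}
Step 5: signal(T3) -> count=0 queue=[] holders={T1,T2,T4}
Step 6: wait(T3) -> count=0 queue=[T3] holders={T1,T2,T4}
Step 7: signal(T4) -> count=0 queue=[] holders={T1,T2,T3}
Step 8: signal(T3) -> count=1 queue=[] holders={T1,T2}
Step 9: wait(T4) -> count=0 queue=[] holders={T1,T2,T4}
Step 10: wait(T3) -> count=0 queue=[T3] holders={T1,T2,T4}
Step 11: signal(T1) -> count=0 queue=[] holders={T2,T3,T4}
Step 12: signal(T2) -> count=1 queue=[] holders={T3,T4}
Step 13: wait(T2) -> count=0 queue=[] holders={T2,T3,T4}
Step 14: wait(T1) -> count=0 queue=[T1] holders={T2,T3,T4}
Final holders: {T2,T3,T4} -> T3 in holders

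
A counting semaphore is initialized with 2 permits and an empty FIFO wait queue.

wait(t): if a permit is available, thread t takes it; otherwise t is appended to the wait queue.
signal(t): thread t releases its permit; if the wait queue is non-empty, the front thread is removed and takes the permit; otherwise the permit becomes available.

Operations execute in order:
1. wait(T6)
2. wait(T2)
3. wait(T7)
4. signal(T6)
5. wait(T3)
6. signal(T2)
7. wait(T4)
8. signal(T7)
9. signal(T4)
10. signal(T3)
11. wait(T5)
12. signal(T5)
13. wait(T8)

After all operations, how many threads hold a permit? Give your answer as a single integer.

Answer: 1

Derivation:
Step 1: wait(T6) -> count=1 queue=[] holders={T6}
Step 2: wait(T2) -> count=0 queue=[] holders={T2,T6}
Step 3: wait(T7) -> count=0 queue=[T7] holders={T2,T6}
Step 4: signal(T6) -> count=0 queue=[] holders={T2,T7}
Step 5: wait(T3) -> count=0 queue=[T3] holders={T2,T7}
Step 6: signal(T2) -> count=0 queue=[] holders={T3,T7}
Step 7: wait(T4) -> count=0 queue=[T4] holders={T3,T7}
Step 8: signal(T7) -> count=0 queue=[] holders={T3,T4}
Step 9: signal(T4) -> count=1 queue=[] holders={T3}
Step 10: signal(T3) -> count=2 queue=[] holders={none}
Step 11: wait(T5) -> count=1 queue=[] holders={T5}
Step 12: signal(T5) -> count=2 queue=[] holders={none}
Step 13: wait(T8) -> count=1 queue=[] holders={T8}
Final holders: {T8} -> 1 thread(s)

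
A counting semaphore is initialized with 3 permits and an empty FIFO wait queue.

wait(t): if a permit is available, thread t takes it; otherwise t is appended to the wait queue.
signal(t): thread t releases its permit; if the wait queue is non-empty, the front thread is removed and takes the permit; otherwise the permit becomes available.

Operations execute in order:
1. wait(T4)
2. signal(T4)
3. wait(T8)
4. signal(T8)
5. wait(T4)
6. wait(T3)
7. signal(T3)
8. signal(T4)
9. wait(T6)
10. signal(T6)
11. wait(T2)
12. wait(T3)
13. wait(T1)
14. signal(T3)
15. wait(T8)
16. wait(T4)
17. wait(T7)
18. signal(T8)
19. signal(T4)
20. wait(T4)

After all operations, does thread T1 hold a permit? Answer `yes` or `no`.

Step 1: wait(T4) -> count=2 queue=[] holders={T4}
Step 2: signal(T4) -> count=3 queue=[] holders={none}
Step 3: wait(T8) -> count=2 queue=[] holders={T8}
Step 4: signal(T8) -> count=3 queue=[] holders={none}
Step 5: wait(T4) -> count=2 queue=[] holders={T4}
Step 6: wait(T3) -> count=1 queue=[] holders={T3,T4}
Step 7: signal(T3) -> count=2 queue=[] holders={T4}
Step 8: signal(T4) -> count=3 queue=[] holders={none}
Step 9: wait(T6) -> count=2 queue=[] holders={T6}
Step 10: signal(T6) -> count=3 queue=[] holders={none}
Step 11: wait(T2) -> count=2 queue=[] holders={T2}
Step 12: wait(T3) -> count=1 queue=[] holders={T2,T3}
Step 13: wait(T1) -> count=0 queue=[] holders={T1,T2,T3}
Step 14: signal(T3) -> count=1 queue=[] holders={T1,T2}
Step 15: wait(T8) -> count=0 queue=[] holders={T1,T2,T8}
Step 16: wait(T4) -> count=0 queue=[T4] holders={T1,T2,T8}
Step 17: wait(T7) -> count=0 queue=[T4,T7] holders={T1,T2,T8}
Step 18: signal(T8) -> count=0 queue=[T7] holders={T1,T2,T4}
Step 19: signal(T4) -> count=0 queue=[] holders={T1,T2,T7}
Step 20: wait(T4) -> count=0 queue=[T4] holders={T1,T2,T7}
Final holders: {T1,T2,T7} -> T1 in holders

Answer: yes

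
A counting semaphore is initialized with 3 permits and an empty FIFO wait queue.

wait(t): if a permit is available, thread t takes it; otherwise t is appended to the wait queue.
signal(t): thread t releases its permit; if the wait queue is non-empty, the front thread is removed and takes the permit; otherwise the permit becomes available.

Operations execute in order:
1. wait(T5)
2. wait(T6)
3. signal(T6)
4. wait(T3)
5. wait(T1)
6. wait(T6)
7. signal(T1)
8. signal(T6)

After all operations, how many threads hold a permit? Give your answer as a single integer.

Answer: 2

Derivation:
Step 1: wait(T5) -> count=2 queue=[] holders={T5}
Step 2: wait(T6) -> count=1 queue=[] holders={T5,T6}
Step 3: signal(T6) -> count=2 queue=[] holders={T5}
Step 4: wait(T3) -> count=1 queue=[] holders={T3,T5}
Step 5: wait(T1) -> count=0 queue=[] holders={T1,T3,T5}
Step 6: wait(T6) -> count=0 queue=[T6] holders={T1,T3,T5}
Step 7: signal(T1) -> count=0 queue=[] holders={T3,T5,T6}
Step 8: signal(T6) -> count=1 queue=[] holders={T3,T5}
Final holders: {T3,T5} -> 2 thread(s)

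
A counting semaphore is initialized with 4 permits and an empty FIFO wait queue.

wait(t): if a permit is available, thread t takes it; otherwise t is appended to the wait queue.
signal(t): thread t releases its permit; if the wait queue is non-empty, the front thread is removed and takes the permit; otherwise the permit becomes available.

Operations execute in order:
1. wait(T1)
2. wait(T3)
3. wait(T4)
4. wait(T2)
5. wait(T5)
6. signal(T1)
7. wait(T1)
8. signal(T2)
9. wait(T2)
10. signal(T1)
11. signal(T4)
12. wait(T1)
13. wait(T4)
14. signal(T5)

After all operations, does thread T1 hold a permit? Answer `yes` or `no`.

Step 1: wait(T1) -> count=3 queue=[] holders={T1}
Step 2: wait(T3) -> count=2 queue=[] holders={T1,T3}
Step 3: wait(T4) -> count=1 queue=[] holders={T1,T3,T4}
Step 4: wait(T2) -> count=0 queue=[] holders={T1,T2,T3,T4}
Step 5: wait(T5) -> count=0 queue=[T5] holders={T1,T2,T3,T4}
Step 6: signal(T1) -> count=0 queue=[] holders={T2,T3,T4,T5}
Step 7: wait(T1) -> count=0 queue=[T1] holders={T2,T3,T4,T5}
Step 8: signal(T2) -> count=0 queue=[] holders={T1,T3,T4,T5}
Step 9: wait(T2) -> count=0 queue=[T2] holders={T1,T3,T4,T5}
Step 10: signal(T1) -> count=0 queue=[] holders={T2,T3,T4,T5}
Step 11: signal(T4) -> count=1 queue=[] holders={T2,T3,T5}
Step 12: wait(T1) -> count=0 queue=[] holders={T1,T2,T3,T5}
Step 13: wait(T4) -> count=0 queue=[T4] holders={T1,T2,T3,T5}
Step 14: signal(T5) -> count=0 queue=[] holders={T1,T2,T3,T4}
Final holders: {T1,T2,T3,T4} -> T1 in holders

Answer: yes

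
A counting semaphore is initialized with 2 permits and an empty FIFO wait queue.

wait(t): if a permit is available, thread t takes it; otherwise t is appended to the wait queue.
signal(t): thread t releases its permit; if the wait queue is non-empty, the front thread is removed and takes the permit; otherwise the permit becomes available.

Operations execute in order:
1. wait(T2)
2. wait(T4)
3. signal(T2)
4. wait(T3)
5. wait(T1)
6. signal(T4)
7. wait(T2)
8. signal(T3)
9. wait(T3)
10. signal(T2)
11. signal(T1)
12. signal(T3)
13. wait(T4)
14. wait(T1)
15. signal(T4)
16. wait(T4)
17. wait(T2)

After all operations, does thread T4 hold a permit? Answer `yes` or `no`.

Answer: yes

Derivation:
Step 1: wait(T2) -> count=1 queue=[] holders={T2}
Step 2: wait(T4) -> count=0 queue=[] holders={T2,T4}
Step 3: signal(T2) -> count=1 queue=[] holders={T4}
Step 4: wait(T3) -> count=0 queue=[] holders={T3,T4}
Step 5: wait(T1) -> count=0 queue=[T1] holders={T3,T4}
Step 6: signal(T4) -> count=0 queue=[] holders={T1,T3}
Step 7: wait(T2) -> count=0 queue=[T2] holders={T1,T3}
Step 8: signal(T3) -> count=0 queue=[] holders={T1,T2}
Step 9: wait(T3) -> count=0 queue=[T3] holders={T1,T2}
Step 10: signal(T2) -> count=0 queue=[] holders={T1,T3}
Step 11: signal(T1) -> count=1 queue=[] holders={T3}
Step 12: signal(T3) -> count=2 queue=[] holders={none}
Step 13: wait(T4) -> count=1 queue=[] holders={T4}
Step 14: wait(T1) -> count=0 queue=[] holders={T1,T4}
Step 15: signal(T4) -> count=1 queue=[] holders={T1}
Step 16: wait(T4) -> count=0 queue=[] holders={T1,T4}
Step 17: wait(T2) -> count=0 queue=[T2] holders={T1,T4}
Final holders: {T1,T4} -> T4 in holders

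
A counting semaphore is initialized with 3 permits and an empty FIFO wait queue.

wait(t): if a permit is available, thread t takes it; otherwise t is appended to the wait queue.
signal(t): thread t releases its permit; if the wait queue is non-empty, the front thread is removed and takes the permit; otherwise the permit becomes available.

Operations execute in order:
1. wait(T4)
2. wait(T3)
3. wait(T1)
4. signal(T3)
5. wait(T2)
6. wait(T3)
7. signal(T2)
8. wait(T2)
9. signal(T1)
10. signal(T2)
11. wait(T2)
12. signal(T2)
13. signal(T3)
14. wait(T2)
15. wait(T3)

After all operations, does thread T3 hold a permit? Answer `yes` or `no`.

Step 1: wait(T4) -> count=2 queue=[] holders={T4}
Step 2: wait(T3) -> count=1 queue=[] holders={T3,T4}
Step 3: wait(T1) -> count=0 queue=[] holders={T1,T3,T4}
Step 4: signal(T3) -> count=1 queue=[] holders={T1,T4}
Step 5: wait(T2) -> count=0 queue=[] holders={T1,T2,T4}
Step 6: wait(T3) -> count=0 queue=[T3] holders={T1,T2,T4}
Step 7: signal(T2) -> count=0 queue=[] holders={T1,T3,T4}
Step 8: wait(T2) -> count=0 queue=[T2] holders={T1,T3,T4}
Step 9: signal(T1) -> count=0 queue=[] holders={T2,T3,T4}
Step 10: signal(T2) -> count=1 queue=[] holders={T3,T4}
Step 11: wait(T2) -> count=0 queue=[] holders={T2,T3,T4}
Step 12: signal(T2) -> count=1 queue=[] holders={T3,T4}
Step 13: signal(T3) -> count=2 queue=[] holders={T4}
Step 14: wait(T2) -> count=1 queue=[] holders={T2,T4}
Step 15: wait(T3) -> count=0 queue=[] holders={T2,T3,T4}
Final holders: {T2,T3,T4} -> T3 in holders

Answer: yes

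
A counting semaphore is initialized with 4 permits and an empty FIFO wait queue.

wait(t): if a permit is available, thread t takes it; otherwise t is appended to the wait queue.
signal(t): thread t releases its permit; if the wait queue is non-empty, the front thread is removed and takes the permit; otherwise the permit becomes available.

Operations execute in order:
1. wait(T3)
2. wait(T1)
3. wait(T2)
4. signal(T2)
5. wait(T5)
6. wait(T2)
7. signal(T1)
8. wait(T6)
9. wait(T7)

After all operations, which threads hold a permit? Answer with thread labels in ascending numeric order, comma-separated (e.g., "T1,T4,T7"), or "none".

Step 1: wait(T3) -> count=3 queue=[] holders={T3}
Step 2: wait(T1) -> count=2 queue=[] holders={T1,T3}
Step 3: wait(T2) -> count=1 queue=[] holders={T1,T2,T3}
Step 4: signal(T2) -> count=2 queue=[] holders={T1,T3}
Step 5: wait(T5) -> count=1 queue=[] holders={T1,T3,T5}
Step 6: wait(T2) -> count=0 queue=[] holders={T1,T2,T3,T5}
Step 7: signal(T1) -> count=1 queue=[] holders={T2,T3,T5}
Step 8: wait(T6) -> count=0 queue=[] holders={T2,T3,T5,T6}
Step 9: wait(T7) -> count=0 queue=[T7] holders={T2,T3,T5,T6}
Final holders: T2,T3,T5,T6

Answer: T2,T3,T5,T6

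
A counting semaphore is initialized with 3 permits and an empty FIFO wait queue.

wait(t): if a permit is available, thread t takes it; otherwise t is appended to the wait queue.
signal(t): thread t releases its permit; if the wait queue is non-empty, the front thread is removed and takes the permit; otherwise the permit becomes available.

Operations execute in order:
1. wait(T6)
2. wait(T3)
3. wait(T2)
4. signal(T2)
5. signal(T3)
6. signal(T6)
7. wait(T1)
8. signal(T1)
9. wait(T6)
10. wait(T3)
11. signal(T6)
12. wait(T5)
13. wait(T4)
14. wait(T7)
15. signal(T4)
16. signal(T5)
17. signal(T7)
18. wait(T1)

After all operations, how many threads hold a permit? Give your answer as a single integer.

Answer: 2

Derivation:
Step 1: wait(T6) -> count=2 queue=[] holders={T6}
Step 2: wait(T3) -> count=1 queue=[] holders={T3,T6}
Step 3: wait(T2) -> count=0 queue=[] holders={T2,T3,T6}
Step 4: signal(T2) -> count=1 queue=[] holders={T3,T6}
Step 5: signal(T3) -> count=2 queue=[] holders={T6}
Step 6: signal(T6) -> count=3 queue=[] holders={none}
Step 7: wait(T1) -> count=2 queue=[] holders={T1}
Step 8: signal(T1) -> count=3 queue=[] holders={none}
Step 9: wait(T6) -> count=2 queue=[] holders={T6}
Step 10: wait(T3) -> count=1 queue=[] holders={T3,T6}
Step 11: signal(T6) -> count=2 queue=[] holders={T3}
Step 12: wait(T5) -> count=1 queue=[] holders={T3,T5}
Step 13: wait(T4) -> count=0 queue=[] holders={T3,T4,T5}
Step 14: wait(T7) -> count=0 queue=[T7] holders={T3,T4,T5}
Step 15: signal(T4) -> count=0 queue=[] holders={T3,T5,T7}
Step 16: signal(T5) -> count=1 queue=[] holders={T3,T7}
Step 17: signal(T7) -> count=2 queue=[] holders={T3}
Step 18: wait(T1) -> count=1 queue=[] holders={T1,T3}
Final holders: {T1,T3} -> 2 thread(s)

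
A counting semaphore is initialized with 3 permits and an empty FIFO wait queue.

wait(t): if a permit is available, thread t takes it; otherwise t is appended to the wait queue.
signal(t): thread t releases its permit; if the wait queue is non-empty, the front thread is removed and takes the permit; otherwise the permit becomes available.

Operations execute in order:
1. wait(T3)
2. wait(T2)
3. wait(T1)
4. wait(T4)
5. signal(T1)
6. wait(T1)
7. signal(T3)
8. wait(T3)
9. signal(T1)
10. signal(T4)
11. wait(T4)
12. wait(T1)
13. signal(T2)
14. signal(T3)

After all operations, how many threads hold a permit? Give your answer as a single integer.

Answer: 2

Derivation:
Step 1: wait(T3) -> count=2 queue=[] holders={T3}
Step 2: wait(T2) -> count=1 queue=[] holders={T2,T3}
Step 3: wait(T1) -> count=0 queue=[] holders={T1,T2,T3}
Step 4: wait(T4) -> count=0 queue=[T4] holders={T1,T2,T3}
Step 5: signal(T1) -> count=0 queue=[] holders={T2,T3,T4}
Step 6: wait(T1) -> count=0 queue=[T1] holders={T2,T3,T4}
Step 7: signal(T3) -> count=0 queue=[] holders={T1,T2,T4}
Step 8: wait(T3) -> count=0 queue=[T3] holders={T1,T2,T4}
Step 9: signal(T1) -> count=0 queue=[] holders={T2,T3,T4}
Step 10: signal(T4) -> count=1 queue=[] holders={T2,T3}
Step 11: wait(T4) -> count=0 queue=[] holders={T2,T3,T4}
Step 12: wait(T1) -> count=0 queue=[T1] holders={T2,T3,T4}
Step 13: signal(T2) -> count=0 queue=[] holders={T1,T3,T4}
Step 14: signal(T3) -> count=1 queue=[] holders={T1,T4}
Final holders: {T1,T4} -> 2 thread(s)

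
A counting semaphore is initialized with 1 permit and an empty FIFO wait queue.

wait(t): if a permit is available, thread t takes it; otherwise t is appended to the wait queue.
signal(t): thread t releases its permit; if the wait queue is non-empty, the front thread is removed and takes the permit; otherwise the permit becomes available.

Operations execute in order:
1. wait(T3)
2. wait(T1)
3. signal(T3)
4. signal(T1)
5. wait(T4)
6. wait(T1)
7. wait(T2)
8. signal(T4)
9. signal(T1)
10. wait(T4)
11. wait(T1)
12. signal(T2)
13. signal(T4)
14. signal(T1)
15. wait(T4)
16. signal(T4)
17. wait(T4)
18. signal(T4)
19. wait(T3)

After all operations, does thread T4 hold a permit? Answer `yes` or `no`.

Answer: no

Derivation:
Step 1: wait(T3) -> count=0 queue=[] holders={T3}
Step 2: wait(T1) -> count=0 queue=[T1] holders={T3}
Step 3: signal(T3) -> count=0 queue=[] holders={T1}
Step 4: signal(T1) -> count=1 queue=[] holders={none}
Step 5: wait(T4) -> count=0 queue=[] holders={T4}
Step 6: wait(T1) -> count=0 queue=[T1] holders={T4}
Step 7: wait(T2) -> count=0 queue=[T1,T2] holders={T4}
Step 8: signal(T4) -> count=0 queue=[T2] holders={T1}
Step 9: signal(T1) -> count=0 queue=[] holders={T2}
Step 10: wait(T4) -> count=0 queue=[T4] holders={T2}
Step 11: wait(T1) -> count=0 queue=[T4,T1] holders={T2}
Step 12: signal(T2) -> count=0 queue=[T1] holders={T4}
Step 13: signal(T4) -> count=0 queue=[] holders={T1}
Step 14: signal(T1) -> count=1 queue=[] holders={none}
Step 15: wait(T4) -> count=0 queue=[] holders={T4}
Step 16: signal(T4) -> count=1 queue=[] holders={none}
Step 17: wait(T4) -> count=0 queue=[] holders={T4}
Step 18: signal(T4) -> count=1 queue=[] holders={none}
Step 19: wait(T3) -> count=0 queue=[] holders={T3}
Final holders: {T3} -> T4 not in holders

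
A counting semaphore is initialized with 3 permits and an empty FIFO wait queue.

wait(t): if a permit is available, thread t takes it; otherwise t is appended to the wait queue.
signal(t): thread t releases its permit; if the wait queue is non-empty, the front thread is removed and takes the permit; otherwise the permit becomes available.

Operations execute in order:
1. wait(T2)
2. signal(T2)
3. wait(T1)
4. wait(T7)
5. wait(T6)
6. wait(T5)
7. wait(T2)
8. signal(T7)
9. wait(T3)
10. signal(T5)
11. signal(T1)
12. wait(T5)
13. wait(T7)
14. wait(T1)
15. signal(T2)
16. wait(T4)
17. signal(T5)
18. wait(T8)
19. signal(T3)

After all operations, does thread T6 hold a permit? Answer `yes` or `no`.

Answer: yes

Derivation:
Step 1: wait(T2) -> count=2 queue=[] holders={T2}
Step 2: signal(T2) -> count=3 queue=[] holders={none}
Step 3: wait(T1) -> count=2 queue=[] holders={T1}
Step 4: wait(T7) -> count=1 queue=[] holders={T1,T7}
Step 5: wait(T6) -> count=0 queue=[] holders={T1,T6,T7}
Step 6: wait(T5) -> count=0 queue=[T5] holders={T1,T6,T7}
Step 7: wait(T2) -> count=0 queue=[T5,T2] holders={T1,T6,T7}
Step 8: signal(T7) -> count=0 queue=[T2] holders={T1,T5,T6}
Step 9: wait(T3) -> count=0 queue=[T2,T3] holders={T1,T5,T6}
Step 10: signal(T5) -> count=0 queue=[T3] holders={T1,T2,T6}
Step 11: signal(T1) -> count=0 queue=[] holders={T2,T3,T6}
Step 12: wait(T5) -> count=0 queue=[T5] holders={T2,T3,T6}
Step 13: wait(T7) -> count=0 queue=[T5,T7] holders={T2,T3,T6}
Step 14: wait(T1) -> count=0 queue=[T5,T7,T1] holders={T2,T3,T6}
Step 15: signal(T2) -> count=0 queue=[T7,T1] holders={T3,T5,T6}
Step 16: wait(T4) -> count=0 queue=[T7,T1,T4] holders={T3,T5,T6}
Step 17: signal(T5) -> count=0 queue=[T1,T4] holders={T3,T6,T7}
Step 18: wait(T8) -> count=0 queue=[T1,T4,T8] holders={T3,T6,T7}
Step 19: signal(T3) -> count=0 queue=[T4,T8] holders={T1,T6,T7}
Final holders: {T1,T6,T7} -> T6 in holders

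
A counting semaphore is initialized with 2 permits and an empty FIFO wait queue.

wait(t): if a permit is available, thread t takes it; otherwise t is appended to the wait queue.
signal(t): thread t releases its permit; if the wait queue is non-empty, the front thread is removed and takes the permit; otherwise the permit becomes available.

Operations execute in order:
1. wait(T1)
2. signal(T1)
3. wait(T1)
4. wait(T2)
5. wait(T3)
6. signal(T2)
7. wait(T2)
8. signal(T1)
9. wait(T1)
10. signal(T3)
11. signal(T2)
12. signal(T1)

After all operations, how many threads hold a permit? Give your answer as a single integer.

Step 1: wait(T1) -> count=1 queue=[] holders={T1}
Step 2: signal(T1) -> count=2 queue=[] holders={none}
Step 3: wait(T1) -> count=1 queue=[] holders={T1}
Step 4: wait(T2) -> count=0 queue=[] holders={T1,T2}
Step 5: wait(T3) -> count=0 queue=[T3] holders={T1,T2}
Step 6: signal(T2) -> count=0 queue=[] holders={T1,T3}
Step 7: wait(T2) -> count=0 queue=[T2] holders={T1,T3}
Step 8: signal(T1) -> count=0 queue=[] holders={T2,T3}
Step 9: wait(T1) -> count=0 queue=[T1] holders={T2,T3}
Step 10: signal(T3) -> count=0 queue=[] holders={T1,T2}
Step 11: signal(T2) -> count=1 queue=[] holders={T1}
Step 12: signal(T1) -> count=2 queue=[] holders={none}
Final holders: {none} -> 0 thread(s)

Answer: 0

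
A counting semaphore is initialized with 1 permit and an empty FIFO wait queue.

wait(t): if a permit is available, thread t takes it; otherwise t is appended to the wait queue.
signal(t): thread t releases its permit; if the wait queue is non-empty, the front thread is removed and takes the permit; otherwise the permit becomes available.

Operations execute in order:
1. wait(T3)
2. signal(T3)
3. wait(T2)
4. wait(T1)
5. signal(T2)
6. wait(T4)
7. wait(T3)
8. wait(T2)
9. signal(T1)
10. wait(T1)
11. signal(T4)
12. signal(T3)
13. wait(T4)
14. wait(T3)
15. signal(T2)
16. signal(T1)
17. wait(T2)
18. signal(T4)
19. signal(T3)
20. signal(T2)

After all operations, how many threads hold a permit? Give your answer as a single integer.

Answer: 0

Derivation:
Step 1: wait(T3) -> count=0 queue=[] holders={T3}
Step 2: signal(T3) -> count=1 queue=[] holders={none}
Step 3: wait(T2) -> count=0 queue=[] holders={T2}
Step 4: wait(T1) -> count=0 queue=[T1] holders={T2}
Step 5: signal(T2) -> count=0 queue=[] holders={T1}
Step 6: wait(T4) -> count=0 queue=[T4] holders={T1}
Step 7: wait(T3) -> count=0 queue=[T4,T3] holders={T1}
Step 8: wait(T2) -> count=0 queue=[T4,T3,T2] holders={T1}
Step 9: signal(T1) -> count=0 queue=[T3,T2] holders={T4}
Step 10: wait(T1) -> count=0 queue=[T3,T2,T1] holders={T4}
Step 11: signal(T4) -> count=0 queue=[T2,T1] holders={T3}
Step 12: signal(T3) -> count=0 queue=[T1] holders={T2}
Step 13: wait(T4) -> count=0 queue=[T1,T4] holders={T2}
Step 14: wait(T3) -> count=0 queue=[T1,T4,T3] holders={T2}
Step 15: signal(T2) -> count=0 queue=[T4,T3] holders={T1}
Step 16: signal(T1) -> count=0 queue=[T3] holders={T4}
Step 17: wait(T2) -> count=0 queue=[T3,T2] holders={T4}
Step 18: signal(T4) -> count=0 queue=[T2] holders={T3}
Step 19: signal(T3) -> count=0 queue=[] holders={T2}
Step 20: signal(T2) -> count=1 queue=[] holders={none}
Final holders: {none} -> 0 thread(s)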